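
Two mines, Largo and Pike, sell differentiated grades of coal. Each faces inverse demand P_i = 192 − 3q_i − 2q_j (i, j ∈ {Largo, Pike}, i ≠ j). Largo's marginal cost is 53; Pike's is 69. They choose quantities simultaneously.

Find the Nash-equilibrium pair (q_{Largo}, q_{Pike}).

Mine Largo's profit: π = q_{Largo}(192 − 3q_{Largo} − 2q_{Pike}) − 53q_{Largo}.
∂π/∂q_{Largo} = 139 − 6q_{Largo} − 2q_{Pike} = 0 ⇒ q_{Largo} = 139/6 − (1/3)q_{Pike}.
Similarly q_{Pike} = 20.5 − (1/3)q_{Largo}.
Substituting the second reaction function into the first: q_{Largo} = 139/6 − (1/3)(20.5 − (1/3)q_{Largo}), which gives (8/9)q_{Largo} = 49/3 ⇒ q_{Largo} = 18.375.
Then q_{Pike} = 20.5 − (1/3)·18.375 = 14.375.

18.375, 14.375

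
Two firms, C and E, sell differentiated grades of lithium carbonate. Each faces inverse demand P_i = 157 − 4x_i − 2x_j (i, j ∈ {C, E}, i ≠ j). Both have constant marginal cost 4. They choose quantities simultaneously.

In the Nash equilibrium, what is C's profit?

936.36

Firm C's profit: π = x_C(157 − 4x_C − 2x_E) − 4x_C.
∂π/∂x_C = 153 − 8x_C − 2x_E = 0 ⇒ x_C = 19.125 − 0.25x_E.
By symmetry x_E = x_C; substituting into the reaction function, 1.25x_C = 19.125 and x_C = 15.3.
P_C = 157 − 4·15.3 − 2·15.3 = 65.2.
Profit = (65.2 − 4)·15.3 = 936.36.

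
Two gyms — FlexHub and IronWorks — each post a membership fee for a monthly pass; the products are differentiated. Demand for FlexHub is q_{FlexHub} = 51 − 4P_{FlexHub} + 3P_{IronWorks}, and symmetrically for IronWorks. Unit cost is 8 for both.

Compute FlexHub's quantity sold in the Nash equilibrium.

34.4

FlexHub's profit: π = (P_{FlexHub} − 8)(51 − 4P_{FlexHub} + 3P_{IronWorks}).
∂π/∂P_{FlexHub} = 83 − 8P_{FlexHub} + 3P_{IronWorks} = 0 ⇒ P_{FlexHub} = 10.375 + 0.375P_{IronWorks}.
Setting P_{FlexHub} = P_{IronWorks} in the reaction function: P_{FlexHub} = 10.375 + 0.375P_{FlexHub}, so P_{FlexHub} = 10.375 / 0.625 = 16.6.
q_{FlexHub} = 51 − 4·16.6 + 3·16.6 = 34.4.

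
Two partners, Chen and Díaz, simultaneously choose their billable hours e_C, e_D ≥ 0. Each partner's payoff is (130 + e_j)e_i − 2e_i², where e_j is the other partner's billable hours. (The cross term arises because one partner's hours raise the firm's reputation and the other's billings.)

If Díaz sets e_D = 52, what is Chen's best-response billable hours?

Chen's payoff is (130 + e_D)e_C − 2e_C².
∂π/∂e_C = 130 + e_D − 4e_C = 0, so e_C = 32.5 + 0.25e_D.
At e_D = 52: e_C = 32.5 + 0.25·52 = 45.5.

45.5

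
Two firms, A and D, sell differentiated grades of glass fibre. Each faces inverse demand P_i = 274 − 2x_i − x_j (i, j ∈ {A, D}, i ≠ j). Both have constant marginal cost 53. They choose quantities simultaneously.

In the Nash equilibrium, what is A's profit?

3907.28

Firm A's profit: π = x_A(274 − 2x_A − x_D) − 53x_A.
∂π/∂x_A = 221 − 4x_A − x_D = 0 ⇒ x_A = 55.25 − 0.25x_D.
Setting x_A = x_D in the reaction function: x_A = 55.25 − 0.25x_A, so x_A = 55.25 / 1.25 = 44.2.
P_A = 274 − 2·44.2 − 44.2 = 141.4.
Profit = (141.4 − 53)·44.2 = 3907.28.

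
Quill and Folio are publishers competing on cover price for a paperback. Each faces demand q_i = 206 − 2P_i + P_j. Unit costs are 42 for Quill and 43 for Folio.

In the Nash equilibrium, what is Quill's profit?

6006.08

Quill's profit: π = (P_{Quill} − 42)(206 − 2P_{Quill} + P_{Folio}).
∂π/∂P_{Quill} = 290 − 4P_{Quill} + P_{Folio} = 0 ⇒ P_{Quill} = 72.5 + 0.25P_{Folio}.
Similarly P_{Folio} = 73 + 0.25P_{Quill}.
Substituting the second reaction function into the first: P_{Quill} = 72.5 + 0.25(73 + 0.25P_{Quill}), which gives 0.9375P_{Quill} = 90.75 ⇒ P_{Quill} = 96.8.
Then P_{Folio} = 73 + 0.25·96.8 = 97.2.
q_{Quill} = 206 − 2·96.8 + 97.2 = 109.6.
Profit = (96.8 − 42)·109.6 = 6006.08.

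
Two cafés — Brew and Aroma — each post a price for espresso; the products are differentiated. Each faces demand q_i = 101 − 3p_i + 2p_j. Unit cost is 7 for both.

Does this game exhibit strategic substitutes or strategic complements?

strategic complements

Brew's profit: π = (p_{Brew} − 7)(101 − 3p_{Brew} + 2p_{Aroma}).
∂π/∂p_{Brew} = 122 − 6p_{Brew} + 2p_{Aroma} = 0 ⇒ p_{Brew} = 61/3 + (1/3)p_{Aroma}.
The best-response slope dp_{Brew}/dp_{Aroma} = 1/3 > 0: the reaction function is upward-sloping, so the choices are strategic complements.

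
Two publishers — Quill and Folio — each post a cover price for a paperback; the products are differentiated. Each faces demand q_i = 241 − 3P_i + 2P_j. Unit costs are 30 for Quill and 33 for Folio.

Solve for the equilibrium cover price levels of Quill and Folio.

Quill's profit: π = (P_{Quill} − 30)(241 − 3P_{Quill} + 2P_{Folio}).
∂π/∂P_{Quill} = 331 − 6P_{Quill} + 2P_{Folio} = 0 ⇒ P_{Quill} = 331/6 + (1/3)P_{Folio}.
Similarly P_{Folio} = 170/3 + (1/3)P_{Quill}.
Solving the two reaction functions simultaneously: (1 − (1/3)(1/3))P_{Quill} = 331/6 + (1/3)·(170/3), so (8/9)P_{Quill} = 1333/18 and P_{Quill} = 83.3125.
Then P_{Folio} = 170/3 + (1/3)·83.3125 = 84.4375.

83.3125, 84.4375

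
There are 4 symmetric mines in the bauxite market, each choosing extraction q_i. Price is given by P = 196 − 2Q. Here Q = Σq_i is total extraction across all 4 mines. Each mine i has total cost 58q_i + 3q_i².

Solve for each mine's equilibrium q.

A representative mine's profit is π_i = q_i(196 − 2Q) − 58q_i − 3q_i², with Q = q_i + Σ_{j≠i} q_j.
First-order condition: 138 − 10q_i − 2Σ_{j≠i} q_j = 0.
With identical mines, set every q_j = q: then 138 − 10q − 6q = 0, i.e. q = 138/16 = 8.625.

8.625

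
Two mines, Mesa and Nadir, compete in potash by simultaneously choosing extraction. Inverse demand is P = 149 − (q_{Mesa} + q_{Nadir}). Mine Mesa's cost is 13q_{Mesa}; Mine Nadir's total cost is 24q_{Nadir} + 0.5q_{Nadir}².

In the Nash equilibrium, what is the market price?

69.6

Mine Mesa's profit: π = q_{Mesa}(149 − (q_{Mesa} + q_{Nadir})) − 13q_{Mesa}.
∂π/∂q_{Mesa} = 136 − 2q_{Mesa} − q_{Nadir} = 0, so q_{Mesa} = 68 − 0.5q_{Nadir}.
For Nadir: ∂π/∂q_{Nadir} = 125 − 3q_{Nadir} − q_{Mesa} = 0 ⇒ q_{Nadir} = 125/3 − (1/3)q_{Mesa}.
Solving the two reaction functions simultaneously: (1 − (−0.5)(−1/3))q_{Mesa} = 68 − 0.5·(125/3), so (5/6)q_{Mesa} = 283/6 and q_{Mesa} = 56.6.
Then q_{Nadir} = 125/3 − (1/3)·56.6 = 22.8.
Equilibrium price: P = 149 − 79.4 = 69.6.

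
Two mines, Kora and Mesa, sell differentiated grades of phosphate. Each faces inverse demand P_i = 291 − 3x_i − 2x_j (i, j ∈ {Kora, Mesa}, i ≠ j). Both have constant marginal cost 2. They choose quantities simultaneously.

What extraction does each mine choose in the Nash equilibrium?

36.125

Mine Kora's profit: π = x_{Kora}(291 − 3x_{Kora} − 2x_{Mesa}) − 2x_{Kora}.
∂π/∂x_{Kora} = 289 − 6x_{Kora} − 2x_{Mesa} = 0 ⇒ x_{Kora} = 289/6 − (1/3)x_{Mesa}.
Setting x_{Kora} = x_{Mesa} in the reaction function: x_{Kora} = 289/6 − (1/3)x_{Kora}, so x_{Kora} = (289/6) / (4/3) = 36.125.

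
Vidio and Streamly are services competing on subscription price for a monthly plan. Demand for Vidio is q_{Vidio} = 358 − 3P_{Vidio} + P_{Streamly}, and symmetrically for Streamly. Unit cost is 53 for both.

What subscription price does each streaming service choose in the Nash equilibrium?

103.4

Vidio's profit: π = (P_{Vidio} − 53)(358 − 3P_{Vidio} + P_{Streamly}).
∂π/∂P_{Vidio} = 517 − 6P_{Vidio} + P_{Streamly} = 0 ⇒ P_{Vidio} = 517/6 + (1/6)P_{Streamly}.
The game is symmetric, so in equilibrium P_{Streamly} = P_{Vidio}: the reaction function gives (5/6)P_{Vidio} = 517/6, hence P_{Vidio} = 103.4.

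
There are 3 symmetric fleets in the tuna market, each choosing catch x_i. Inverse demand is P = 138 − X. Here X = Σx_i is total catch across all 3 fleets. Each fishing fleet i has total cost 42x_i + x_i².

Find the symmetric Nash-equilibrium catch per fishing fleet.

16

A representative fishing fleet's profit is π_i = x_i(138 − X) − 42x_i − x_i², with X = x_i + Σ_{j≠i} x_j.
First-order condition: 96 − 4x_i − Σ_{j≠i} x_j = 0.
Imposing symmetry (x_j = x for all j) turns Σ_{j≠i} x_j into 2x, so 96 = 6x and x = 16.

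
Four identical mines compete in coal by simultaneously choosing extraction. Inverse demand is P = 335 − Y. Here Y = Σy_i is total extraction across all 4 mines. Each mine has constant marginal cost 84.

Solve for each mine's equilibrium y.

A representative mine's profit is π_i = y_i(335 − Y) − 84y_i, with Y = y_i + Σ_{j≠i} y_j.
First-order condition: 251 − 2y_i − Σ_{j≠i} y_j = 0.
Imposing symmetry (y_j = y for all j) turns Σ_{j≠i} y_j into 3y, so 251 = 5y and y = 50.2.

50.2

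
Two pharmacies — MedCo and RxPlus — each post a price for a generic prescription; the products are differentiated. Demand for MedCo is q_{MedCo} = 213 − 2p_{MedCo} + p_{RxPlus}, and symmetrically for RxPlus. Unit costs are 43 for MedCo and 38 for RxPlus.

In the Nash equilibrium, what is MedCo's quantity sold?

MedCo's profit: π = (p_{MedCo} − 43)(213 − 2p_{MedCo} + p_{RxPlus}).
∂π/∂p_{MedCo} = 299 − 4p_{MedCo} + p_{RxPlus} = 0 ⇒ p_{MedCo} = 74.75 + 0.25p_{RxPlus}.
Similarly p_{RxPlus} = 72.25 + 0.25p_{MedCo}.
Plugging p_{RxPlus} into MedCo's best response: p_{MedCo} = 74.75 + 0.25(72.25 + 0.25p_{MedCo}) ⇒ 0.9375p_{MedCo} = 92.8125, so p_{MedCo} = 99.
Then p_{RxPlus} = 72.25 + 0.25·99 = 97.
q_{MedCo} = 213 − 2·99 + 97 = 112.

112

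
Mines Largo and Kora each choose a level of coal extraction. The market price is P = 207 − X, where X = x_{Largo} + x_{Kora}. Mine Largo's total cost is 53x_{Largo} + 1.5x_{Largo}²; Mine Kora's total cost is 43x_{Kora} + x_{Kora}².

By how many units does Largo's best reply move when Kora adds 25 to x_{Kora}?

-5

Mine Largo's profit: π = x_{Largo}(207 − (x_{Largo} + x_{Kora})) − 53x_{Largo} − 1.5x_{Largo}².
∂π/∂x_{Largo} = 154 − 5x_{Largo} − x_{Kora} = 0, so x_{Largo} = 30.8 − 0.2x_{Kora}.
The reaction-function slope is −0.2, so a 25-unit rise in x_{Kora} moves x_{Largo} by −0.2 × 25 = −5. Largo's best response falls — the actions are strategic substitutes.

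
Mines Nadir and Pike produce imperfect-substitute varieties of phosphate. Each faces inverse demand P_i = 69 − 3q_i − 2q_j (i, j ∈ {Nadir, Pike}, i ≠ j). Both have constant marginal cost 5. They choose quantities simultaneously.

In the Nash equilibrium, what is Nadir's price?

Mine Nadir's profit: π = q_{Nadir}(69 − 3q_{Nadir} − 2q_{Pike}) − 5q_{Nadir}.
∂π/∂q_{Nadir} = 64 − 6q_{Nadir} − 2q_{Pike} = 0 ⇒ q_{Nadir} = 32/3 − (1/3)q_{Pike}.
By symmetry q_{Pike} = q_{Nadir}; substituting into the reaction function, (4/3)q_{Nadir} = 32/3 and q_{Nadir} = 8.
P_{Nadir} = 69 − 3·8 − 2·8 = 29.

29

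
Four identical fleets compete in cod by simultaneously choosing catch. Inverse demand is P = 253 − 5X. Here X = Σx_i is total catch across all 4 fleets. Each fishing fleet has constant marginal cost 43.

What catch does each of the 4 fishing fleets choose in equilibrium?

A representative fishing fleet's profit is π_i = x_i(253 − 5X) − 43x_i, with X = x_i + Σ_{j≠i} x_j.
First-order condition: 210 − 10x_i − 5Σ_{j≠i} x_j = 0.
In a symmetric equilibrium every fishing fleet chooses the same x, so Σ_{j≠i} x_j = 3x. The condition becomes 210 − 25x = 0, giving x = 210/25 = 8.4.

8.4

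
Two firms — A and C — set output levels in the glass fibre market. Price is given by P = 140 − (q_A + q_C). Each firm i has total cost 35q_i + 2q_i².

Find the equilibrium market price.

Firm A's profit: π = q_A(140 − (q_A + q_C)) − 35q_A − 2q_A².
∂π/∂q_A = 105 − 6q_A − q_C = 0, so q_A = 17.5 − (1/6)q_C.
By symmetry q_C = q_A; substituting into the reaction function, (7/6)q_A = 17.5 and q_A = 15.
Equilibrium price: P = 140 − 30 = 110.

110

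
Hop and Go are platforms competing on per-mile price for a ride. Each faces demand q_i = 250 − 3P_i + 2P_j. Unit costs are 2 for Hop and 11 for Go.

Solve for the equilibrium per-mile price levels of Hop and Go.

Hop's profit: π = (P_{Hop} − 2)(250 − 3P_{Hop} + 2P_{Go}).
∂π/∂P_{Hop} = 256 − 6P_{Hop} + 2P_{Go} = 0 ⇒ P_{Hop} = 128/3 + (1/3)P_{Go}.
Similarly P_{Go} = 283/6 + (1/3)P_{Hop}.
Solving the two reaction functions simultaneously: (1 − (1/3)(1/3))P_{Hop} = 128/3 + (1/3)·(283/6), so (8/9)P_{Hop} = 1051/18 and P_{Hop} = 65.6875.
Then P_{Go} = 283/6 + (1/3)·65.6875 = 69.0625.

65.6875, 69.0625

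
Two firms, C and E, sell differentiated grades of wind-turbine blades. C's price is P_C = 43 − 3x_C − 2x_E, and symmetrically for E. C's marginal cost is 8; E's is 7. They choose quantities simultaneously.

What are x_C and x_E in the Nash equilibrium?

Firm C's profit: π = x_C(43 − 3x_C − 2x_E) − 8x_C.
∂π/∂x_C = 35 − 6x_C − 2x_E = 0 ⇒ x_C = 35/6 − (1/3)x_E.
Similarly x_E = 6 − (1/3)x_C.
Substituting the second reaction function into the first: x_C = 35/6 − (1/3)(6 − (1/3)x_C), which gives (8/9)x_C = 23/6 ⇒ x_C = 4.3125.
Then x_E = 6 − (1/3)·4.3125 = 4.5625.

4.3125, 4.5625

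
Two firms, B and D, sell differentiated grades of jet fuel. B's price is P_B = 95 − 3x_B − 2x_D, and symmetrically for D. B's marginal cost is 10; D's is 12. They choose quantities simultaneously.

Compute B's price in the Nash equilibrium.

Firm B's profit: π = x_B(95 − 3x_B − 2x_D) − 10x_B.
∂π/∂x_B = 85 − 6x_B − 2x_D = 0 ⇒ x_B = 85/6 − (1/3)x_D.
Similarly x_D = 83/6 − (1/3)x_B.
Substituting the second reaction function into the first: x_B = 85/6 − (1/3)(83/6 − (1/3)x_B), which gives (8/9)x_B = 86/9 ⇒ x_B = 10.75.
Then x_D = 83/6 − (1/3)·10.75 = 10.25.
P_B = 95 − 3·10.75 − 2·10.25 = 42.25.

42.25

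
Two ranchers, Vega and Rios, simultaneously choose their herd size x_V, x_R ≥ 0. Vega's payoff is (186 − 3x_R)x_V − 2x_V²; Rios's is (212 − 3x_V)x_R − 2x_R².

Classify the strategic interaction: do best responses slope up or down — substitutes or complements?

strategic substitutes

Expanding Vega's payoff: 186x_V − 3x_Rx_V − 2x_V².
∂π/∂x_V = 186 − 3x_R − 4x_V = 0, so x_V = 46.5 − 0.75x_R.
The best-response slope dx_V/dx_R = −0.75 < 0: the reaction function is downward-sloping, so the choices are strategic substitutes.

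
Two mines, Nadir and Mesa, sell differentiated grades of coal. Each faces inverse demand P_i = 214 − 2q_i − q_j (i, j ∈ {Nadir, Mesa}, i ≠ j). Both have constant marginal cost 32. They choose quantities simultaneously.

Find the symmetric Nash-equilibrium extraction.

Mine Nadir's profit: π = q_{Nadir}(214 − 2q_{Nadir} − q_{Mesa}) − 32q_{Nadir}.
∂π/∂q_{Nadir} = 182 − 4q_{Nadir} − q_{Mesa} = 0 ⇒ q_{Nadir} = 45.5 − 0.25q_{Mesa}.
The game is symmetric, so in equilibrium q_{Mesa} = q_{Nadir}: the reaction function gives 1.25q_{Nadir} = 45.5, hence q_{Nadir} = 36.4.

36.4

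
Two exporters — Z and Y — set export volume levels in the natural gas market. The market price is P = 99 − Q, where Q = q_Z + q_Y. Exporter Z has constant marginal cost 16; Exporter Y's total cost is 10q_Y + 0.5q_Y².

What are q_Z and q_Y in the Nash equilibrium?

32, 19

Exporter Z's profit: π = q_Z(99 − (q_Z + q_Y)) − 16q_Z.
∂π/∂q_Z = 83 − 2q_Z − q_Y = 0, so q_Z = 41.5 − 0.5q_Y.
For Y: ∂π/∂q_Y = 89 − 3q_Y − q_Z = 0 ⇒ q_Y = 89/3 − (1/3)q_Z.
Solving the two reaction functions simultaneously: (1 − (−0.5)(−1/3))q_Z = 41.5 − 0.5·(89/3), so (5/6)q_Z = 80/3 and q_Z = 32.
Then q_Y = 89/3 − (1/3)·32 = 19.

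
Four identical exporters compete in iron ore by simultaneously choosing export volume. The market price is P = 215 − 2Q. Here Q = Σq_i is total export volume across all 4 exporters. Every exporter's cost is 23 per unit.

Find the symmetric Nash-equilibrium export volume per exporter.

19.2

A representative exporter's profit is π_i = q_i(215 − 2Q) − 23q_i, with Q = q_i + Σ_{j≠i} q_j.
First-order condition: 192 − 4q_i − 2Σ_{j≠i} q_j = 0.
With identical exporters, set every q_j = q: then 192 − 4q − 6q = 0, i.e. q = 192/10 = 19.2.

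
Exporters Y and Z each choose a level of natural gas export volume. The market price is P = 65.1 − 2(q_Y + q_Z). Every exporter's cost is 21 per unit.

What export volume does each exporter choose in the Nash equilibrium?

Exporter Y's profit: π = q_Y(65.1 − 2(q_Y + q_Z)) − 21q_Y.
∂π/∂q_Y = 44.1 − 4q_Y − 2q_Z = 0, so q_Y = 11.025 − 0.5q_Z.
The game is symmetric, so in equilibrium q_Z = q_Y: the reaction function gives 1.5q_Y = 11.025, hence q_Y = 7.35.

7.35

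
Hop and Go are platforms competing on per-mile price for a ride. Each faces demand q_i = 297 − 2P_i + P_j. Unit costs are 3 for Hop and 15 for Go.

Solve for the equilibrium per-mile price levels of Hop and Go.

Hop's profit: π = (P_{Hop} − 3)(297 − 2P_{Hop} + P_{Go}).
∂π/∂P_{Hop} = 303 − 4P_{Hop} + P_{Go} = 0 ⇒ P_{Hop} = 75.75 + 0.25P_{Go}.
Similarly P_{Go} = 81.75 + 0.25P_{Hop}.
Plugging P_{Go} into Hop's best response: P_{Hop} = 75.75 + 0.25(81.75 + 0.25P_{Hop}) ⇒ 0.9375P_{Hop} = 96.1875, so P_{Hop} = 102.6.
Then P_{Go} = 81.75 + 0.25·102.6 = 107.4.

102.6, 107.4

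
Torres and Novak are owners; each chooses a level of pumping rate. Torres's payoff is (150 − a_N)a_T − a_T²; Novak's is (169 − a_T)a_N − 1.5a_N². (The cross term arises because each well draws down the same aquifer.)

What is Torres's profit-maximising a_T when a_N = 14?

68

Expanding Torres's payoff: 150a_T − a_Na_T − a_T².
∂π/∂a_T = 150 − a_N − 2a_T = 0, so a_T = 75 − 0.5a_N.
At a_N = 14: a_T = 75 − 0.5·14 = 68.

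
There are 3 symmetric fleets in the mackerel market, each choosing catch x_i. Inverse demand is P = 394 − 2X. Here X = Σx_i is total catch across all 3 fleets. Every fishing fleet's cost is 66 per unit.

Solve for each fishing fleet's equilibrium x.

A representative fishing fleet's profit is π_i = x_i(394 − 2X) − 66x_i, with X = x_i + Σ_{j≠i} x_j.
First-order condition: 328 − 4x_i − 2Σ_{j≠i} x_j = 0.
In a symmetric equilibrium every fishing fleet chooses the same x, so Σ_{j≠i} x_j = 2x. The condition becomes 328 − 8x = 0, giving x = 328/8 = 41.

41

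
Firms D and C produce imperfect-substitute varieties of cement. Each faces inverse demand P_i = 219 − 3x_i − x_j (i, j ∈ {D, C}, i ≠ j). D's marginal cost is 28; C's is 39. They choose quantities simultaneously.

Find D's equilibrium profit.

2285.28

Firm D's profit: π = x_D(219 − 3x_D − x_C) − 28x_D.
∂π/∂x_D = 191 − 6x_D − x_C = 0 ⇒ x_D = 191/6 − (1/6)x_C.
Similarly x_C = 30 − (1/6)x_D.
Solving the two reaction functions simultaneously: (1 − (−1/6)(−1/6))x_D = 191/6 − (1/6)·30, so (35/36)x_D = 161/6 and x_D = 27.6.
Then x_C = 30 − (1/6)·27.6 = 25.4.
P_D = 219 − 3·27.6 − 25.4 = 110.8.
Profit = (110.8 − 28)·27.6 = 2285.28.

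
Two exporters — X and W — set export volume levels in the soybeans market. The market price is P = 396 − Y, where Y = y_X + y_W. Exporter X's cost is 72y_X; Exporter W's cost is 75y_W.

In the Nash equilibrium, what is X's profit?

Exporter X's profit: π = y_X(396 − (y_X + y_W)) − 72y_X.
∂π/∂y_X = 324 − 2y_X − y_W = 0, so y_X = 162 − 0.5y_W.
By the same steps for W: y_W = 160.5 − 0.5y_X.
Solving the two reaction functions simultaneously: (1 − (−0.5)(−0.5))y_X = 162 − 0.5·160.5, so 0.75y_X = 81.75 and y_X = 109.
Then y_W = 160.5 − 0.5·109 = 106.
Price P = 396 − 215 = 181.
X's profit: (181 − 72)·109 = 11881.

11881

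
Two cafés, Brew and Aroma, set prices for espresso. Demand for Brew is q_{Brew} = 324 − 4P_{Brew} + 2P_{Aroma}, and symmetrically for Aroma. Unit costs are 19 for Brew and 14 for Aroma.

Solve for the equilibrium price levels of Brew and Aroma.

Brew's profit: π = (P_{Brew} − 19)(324 − 4P_{Brew} + 2P_{Aroma}).
∂π/∂P_{Brew} = 400 − 8P_{Brew} + 2P_{Aroma} = 0 ⇒ P_{Brew} = 50 + 0.25P_{Aroma}.
Similarly P_{Aroma} = 47.5 + 0.25P_{Brew}.
Plugging P_{Aroma} into Brew's best response: P_{Brew} = 50 + 0.25(47.5 + 0.25P_{Brew}) ⇒ 0.9375P_{Brew} = 61.875, so P_{Brew} = 66.
Then P_{Aroma} = 47.5 + 0.25·66 = 64.

66, 64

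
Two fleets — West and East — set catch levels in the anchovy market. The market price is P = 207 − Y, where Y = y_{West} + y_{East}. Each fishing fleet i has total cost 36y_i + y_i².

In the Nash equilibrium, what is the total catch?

68.4

Fishing fleet West's profit: π = y_{West}(207 − (y_{West} + y_{East})) − 36y_{West} − y_{West}².
∂π/∂y_{West} = 171 − 4y_{West} − y_{East} = 0, so y_{West} = 42.75 − 0.25y_{East}.
By symmetry y_{East} = y_{West}; substituting into the reaction function, 1.25y_{West} = 42.75 and y_{West} = 34.2.
Total catch: 34.2 + 34.2 = 68.4.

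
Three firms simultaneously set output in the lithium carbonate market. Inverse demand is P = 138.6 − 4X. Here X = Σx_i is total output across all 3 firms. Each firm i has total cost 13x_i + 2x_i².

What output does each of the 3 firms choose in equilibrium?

6.28

A representative firm's profit is π_i = x_i(138.6 − 4X) − 13x_i − 2x_i², with X = x_i + Σ_{j≠i} x_j.
First-order condition: 125.6 − 12x_i − 4Σ_{j≠i} x_j = 0.
Imposing symmetry (x_j = x for all j) turns Σ_{j≠i} x_j into 2x, so 125.6 = 20x and x = 6.28.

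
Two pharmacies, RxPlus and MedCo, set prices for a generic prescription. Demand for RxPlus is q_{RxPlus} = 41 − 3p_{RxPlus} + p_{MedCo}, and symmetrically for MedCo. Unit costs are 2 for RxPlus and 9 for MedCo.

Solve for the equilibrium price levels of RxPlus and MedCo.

10, 13

RxPlus's profit: π = (p_{RxPlus} − 2)(41 − 3p_{RxPlus} + p_{MedCo}).
∂π/∂p_{RxPlus} = 47 − 6p_{RxPlus} + p_{MedCo} = 0 ⇒ p_{RxPlus} = 47/6 + (1/6)p_{MedCo}.
Similarly p_{MedCo} = 34/3 + (1/6)p_{RxPlus}.
Plugging p_{MedCo} into RxPlus's best response: p_{RxPlus} = 47/6 + (1/6)(34/3 + (1/6)p_{RxPlus}) ⇒ (35/36)p_{RxPlus} = 175/18, so p_{RxPlus} = 10.
Then p_{MedCo} = 34/3 + (1/6)·10 = 13.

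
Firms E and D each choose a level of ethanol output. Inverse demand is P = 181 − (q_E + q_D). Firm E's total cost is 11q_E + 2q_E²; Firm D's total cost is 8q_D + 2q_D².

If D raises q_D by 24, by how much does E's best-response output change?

Firm E's profit: π = q_E(181 − (q_E + q_D)) − 11q_E − 2q_E².
∂π/∂q_E = 170 − 6q_E − q_D = 0, so q_E = 85/3 − (1/6)q_D.
The reaction-function slope is −1/6, so a 24-unit rise in q_D moves q_E by −1/6 × 24 = −4. E's best response falls — the actions are strategic substitutes.

-4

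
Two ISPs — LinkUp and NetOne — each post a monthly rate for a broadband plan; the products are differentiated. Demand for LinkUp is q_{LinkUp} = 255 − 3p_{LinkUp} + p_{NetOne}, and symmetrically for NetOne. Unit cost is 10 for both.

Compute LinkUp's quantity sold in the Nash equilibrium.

LinkUp's profit: π = (p_{LinkUp} − 10)(255 − 3p_{LinkUp} + p_{NetOne}).
∂π/∂p_{LinkUp} = 285 − 6p_{LinkUp} + p_{NetOne} = 0 ⇒ p_{LinkUp} = 47.5 + (1/6)p_{NetOne}.
Setting p_{LinkUp} = p_{NetOne} in the reaction function: p_{LinkUp} = 47.5 + (1/6)p_{LinkUp}, so p_{LinkUp} = 47.5 / (5/6) = 57.
q_{LinkUp} = 255 − 3·57 + 57 = 141.

141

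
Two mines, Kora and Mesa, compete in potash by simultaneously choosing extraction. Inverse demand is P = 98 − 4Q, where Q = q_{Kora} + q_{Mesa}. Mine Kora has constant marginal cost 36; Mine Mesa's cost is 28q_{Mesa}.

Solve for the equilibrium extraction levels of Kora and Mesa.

4.5, 6.5

Mine Kora's profit: π = q_{Kora}(98 − 4(q_{Kora} + q_{Mesa})) − 36q_{Kora}.
∂π/∂q_{Kora} = 62 − 8q_{Kora} − 4q_{Mesa} = 0, so q_{Kora} = 7.75 − 0.5q_{Mesa}.
By the same steps for Mesa: q_{Mesa} = 8.75 − 0.5q_{Kora}.
Plugging q_{Mesa} into Kora's best response: q_{Kora} = 7.75 − 0.5(8.75 − 0.5q_{Kora}) ⇒ 0.75q_{Kora} = 3.375, so q_{Kora} = 4.5.
Then q_{Mesa} = 8.75 − 0.5·4.5 = 6.5.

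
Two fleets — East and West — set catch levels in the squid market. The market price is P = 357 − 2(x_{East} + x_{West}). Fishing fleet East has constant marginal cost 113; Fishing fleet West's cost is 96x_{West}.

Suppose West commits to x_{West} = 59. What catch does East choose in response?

31.5

Fishing fleet East's profit: π = x_{East}(357 − 2(x_{East} + x_{West})) − 113x_{East}.
∂π/∂x_{East} = 244 − 4x_{East} − 2x_{West} = 0, so x_{East} = 61 − 0.5x_{West}.
At x_{West} = 59: x_{East} = 61 − 0.5·59 = 31.5.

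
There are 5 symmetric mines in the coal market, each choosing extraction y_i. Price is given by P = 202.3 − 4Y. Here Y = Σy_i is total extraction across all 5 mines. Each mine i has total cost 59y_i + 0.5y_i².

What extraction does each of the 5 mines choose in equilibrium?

5.732

A representative mine's profit is π_i = y_i(202.3 − 4Y) − 59y_i − 0.5y_i², with Y = y_i + Σ_{j≠i} y_j.
First-order condition: 143.3 − 9y_i − 4Σ_{j≠i} y_j = 0.
With identical mines, set every y_j = y: then 143.3 − 9y − 16y = 0, i.e. y = 143.3/25 = 5.732.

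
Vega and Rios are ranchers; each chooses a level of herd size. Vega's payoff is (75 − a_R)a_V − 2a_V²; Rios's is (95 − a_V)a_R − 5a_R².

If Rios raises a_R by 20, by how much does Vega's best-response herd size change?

Expanding Vega's payoff: 75a_V − a_Ra_V − 2a_V².
∂π/∂a_V = 75 − a_R − 4a_V = 0, so a_V = 18.75 − 0.25a_R.
The reaction-function slope is −0.25, so a 20-unit rise in a_R moves a_V by −0.25 × 20 = −5. Vega's best response falls — the actions are strategic substitutes.

-5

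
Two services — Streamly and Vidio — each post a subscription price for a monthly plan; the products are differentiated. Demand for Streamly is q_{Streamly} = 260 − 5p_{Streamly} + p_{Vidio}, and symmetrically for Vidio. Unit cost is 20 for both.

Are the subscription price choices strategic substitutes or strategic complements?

Streamly's profit: π = (p_{Streamly} − 20)(260 − 5p_{Streamly} + p_{Vidio}).
∂π/∂p_{Streamly} = 360 − 10p_{Streamly} + p_{Vidio} = 0 ⇒ p_{Streamly} = 36 + 0.1p_{Vidio}.
The best-response slope dp_{Streamly}/dp_{Vidio} = 0.1 > 0: the reaction function is upward-sloping, so the choices are strategic complements.

strategic complements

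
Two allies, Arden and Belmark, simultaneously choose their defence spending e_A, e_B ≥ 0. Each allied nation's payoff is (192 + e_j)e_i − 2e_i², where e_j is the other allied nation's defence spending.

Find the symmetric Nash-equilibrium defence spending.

64

Arden's payoff is (192 + e_B)e_A − 2e_A².
∂π/∂e_A = 192 + e_B − 4e_A = 0, so e_A = 48 + 0.25e_B.
Setting e_A = e_B in the reaction function: e_A = 48 + 0.25e_A, so e_A = 48 / 0.75 = 64.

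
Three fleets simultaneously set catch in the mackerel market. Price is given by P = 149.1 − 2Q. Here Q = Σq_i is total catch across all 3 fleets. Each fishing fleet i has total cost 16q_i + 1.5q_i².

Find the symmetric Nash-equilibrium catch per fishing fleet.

12.1

A representative fishing fleet's profit is π_i = q_i(149.1 − 2Q) − 16q_i − 1.5q_i², with Q = q_i + Σ_{j≠i} q_j.
First-order condition: 133.1 − 7q_i − 2Σ_{j≠i} q_j = 0.
In a symmetric equilibrium every fishing fleet chooses the same q, so Σ_{j≠i} q_j = 2q. The condition becomes 133.1 − 11q = 0, giving q = 133.1/11 = 12.1.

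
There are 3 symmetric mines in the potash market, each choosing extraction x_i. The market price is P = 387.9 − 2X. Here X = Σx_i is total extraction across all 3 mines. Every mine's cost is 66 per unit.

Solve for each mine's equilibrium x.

A representative mine's profit is π_i = x_i(387.9 − 2X) − 66x_i, with X = x_i + Σ_{j≠i} x_j.
First-order condition: 321.9 − 4x_i − 2Σ_{j≠i} x_j = 0.
With identical mines, set every x_j = x: then 321.9 − 4x − 4x = 0, i.e. x = 321.9/8 = 40.2375.

40.2375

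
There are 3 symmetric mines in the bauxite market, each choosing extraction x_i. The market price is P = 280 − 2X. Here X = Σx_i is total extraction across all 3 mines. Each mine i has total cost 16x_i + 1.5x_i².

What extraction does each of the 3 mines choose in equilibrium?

A representative mine's profit is π_i = x_i(280 − 2X) − 16x_i − 1.5x_i², with X = x_i + Σ_{j≠i} x_j.
First-order condition: 264 − 7x_i − 2Σ_{j≠i} x_j = 0.
With identical mines, set every x_j = x: then 264 − 7x − 4x = 0, i.e. x = 264/11 = 24.

24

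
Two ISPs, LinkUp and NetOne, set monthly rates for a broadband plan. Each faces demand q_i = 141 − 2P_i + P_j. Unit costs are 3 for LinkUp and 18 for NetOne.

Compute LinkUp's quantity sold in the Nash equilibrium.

LinkUp's profit: π = (P_{LinkUp} − 3)(141 − 2P_{LinkUp} + P_{NetOne}).
∂π/∂P_{LinkUp} = 147 − 4P_{LinkUp} + P_{NetOne} = 0 ⇒ P_{LinkUp} = 36.75 + 0.25P_{NetOne}.
Similarly P_{NetOne} = 44.25 + 0.25P_{LinkUp}.
Substituting the second reaction function into the first: P_{LinkUp} = 36.75 + 0.25(44.25 + 0.25P_{LinkUp}), which gives 0.9375P_{LinkUp} = 47.8125 ⇒ P_{LinkUp} = 51.
Then P_{NetOne} = 44.25 + 0.25·51 = 57.
q_{LinkUp} = 141 − 2·51 + 57 = 96.

96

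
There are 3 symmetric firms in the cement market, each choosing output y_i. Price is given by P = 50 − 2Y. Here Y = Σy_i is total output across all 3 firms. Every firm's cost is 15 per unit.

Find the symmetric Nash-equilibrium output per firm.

4.375

A representative firm's profit is π_i = y_i(50 − 2Y) − 15y_i, with Y = y_i + Σ_{j≠i} y_j.
First-order condition: 35 − 4y_i − 2Σ_{j≠i} y_j = 0.
With identical firms, set every y_j = y: then 35 − 4y − 4y = 0, i.e. y = 35/8 = 4.375.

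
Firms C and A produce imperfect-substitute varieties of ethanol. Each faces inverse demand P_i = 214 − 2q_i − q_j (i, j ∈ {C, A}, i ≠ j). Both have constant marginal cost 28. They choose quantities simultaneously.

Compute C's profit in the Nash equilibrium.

Firm C's profit: π = q_C(214 − 2q_C − q_A) − 28q_C.
∂π/∂q_C = 186 − 4q_C − q_A = 0 ⇒ q_C = 46.5 − 0.25q_A.
The game is symmetric, so in equilibrium q_A = q_C: the reaction function gives 1.25q_C = 46.5, hence q_C = 37.2.
P_C = 214 − 2·37.2 − 37.2 = 102.4.
Profit = (102.4 − 28)·37.2 = 2767.68.

2767.68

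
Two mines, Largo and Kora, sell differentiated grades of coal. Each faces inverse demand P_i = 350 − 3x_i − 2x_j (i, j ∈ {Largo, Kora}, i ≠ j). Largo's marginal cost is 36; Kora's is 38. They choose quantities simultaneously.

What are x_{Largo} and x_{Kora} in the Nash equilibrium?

Mine Largo's profit: π = x_{Largo}(350 − 3x_{Largo} − 2x_{Kora}) − 36x_{Largo}.
∂π/∂x_{Largo} = 314 − 6x_{Largo} − 2x_{Kora} = 0 ⇒ x_{Largo} = 157/3 − (1/3)x_{Kora}.
Similarly x_{Kora} = 52 − (1/3)x_{Largo}.
Solving the two reaction functions simultaneously: (1 − (−1/3)(−1/3))x_{Largo} = 157/3 − (1/3)·52, so (8/9)x_{Largo} = 35 and x_{Largo} = 39.375.
Then x_{Kora} = 52 − (1/3)·39.375 = 38.875.

39.375, 38.875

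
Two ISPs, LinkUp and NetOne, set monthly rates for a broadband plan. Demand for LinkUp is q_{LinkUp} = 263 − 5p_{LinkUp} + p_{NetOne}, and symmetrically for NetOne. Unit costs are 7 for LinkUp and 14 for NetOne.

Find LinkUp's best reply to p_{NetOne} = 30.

LinkUp's profit: π = (p_{LinkUp} − 7)(263 − 5p_{LinkUp} + p_{NetOne}).
∂π/∂p_{LinkUp} = 298 − 10p_{LinkUp} + p_{NetOne} = 0 ⇒ p_{LinkUp} = 29.8 + 0.1p_{NetOne}.
At p_{NetOne} = 30: p_{LinkUp} = 29.8 + 0.1·30 = 32.8.

32.8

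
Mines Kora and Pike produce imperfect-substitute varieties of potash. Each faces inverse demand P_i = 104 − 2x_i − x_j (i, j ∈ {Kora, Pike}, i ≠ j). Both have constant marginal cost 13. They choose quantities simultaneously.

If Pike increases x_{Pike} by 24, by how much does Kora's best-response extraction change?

Mine Kora's profit: π = x_{Kora}(104 − 2x_{Kora} − x_{Pike}) − 13x_{Kora}.
∂π/∂x_{Kora} = 91 − 4x_{Kora} − x_{Pike} = 0 ⇒ x_{Kora} = 22.75 − 0.25x_{Pike}.
The reaction-function slope is −0.25, so a 24-unit rise in x_{Pike} moves x_{Kora} by −0.25 × 24 = −6. Kora's best response falls — the actions are strategic substitutes.

-6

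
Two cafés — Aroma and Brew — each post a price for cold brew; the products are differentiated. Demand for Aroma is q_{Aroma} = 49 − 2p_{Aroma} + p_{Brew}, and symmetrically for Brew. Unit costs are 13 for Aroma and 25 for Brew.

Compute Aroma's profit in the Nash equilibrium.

Aroma's profit: π = (p_{Aroma} − 13)(49 − 2p_{Aroma} + p_{Brew}).
∂π/∂p_{Aroma} = 75 − 4p_{Aroma} + p_{Brew} = 0 ⇒ p_{Aroma} = 18.75 + 0.25p_{Brew}.
Similarly p_{Brew} = 24.75 + 0.25p_{Aroma}.
Plugging p_{Brew} into Aroma's best response: p_{Aroma} = 18.75 + 0.25(24.75 + 0.25p_{Aroma}) ⇒ 0.9375p_{Aroma} = 24.9375, so p_{Aroma} = 26.6.
Then p_{Brew} = 24.75 + 0.25·26.6 = 31.4.
q_{Aroma} = 49 − 2·26.6 + 31.4 = 27.2.
Profit = (26.6 − 13)·27.2 = 369.92.

369.92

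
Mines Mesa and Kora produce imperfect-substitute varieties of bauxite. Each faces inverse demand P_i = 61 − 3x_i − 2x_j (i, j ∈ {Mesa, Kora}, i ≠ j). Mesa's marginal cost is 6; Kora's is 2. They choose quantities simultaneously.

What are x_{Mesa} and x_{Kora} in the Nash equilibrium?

6.625, 7.625

Mine Mesa's profit: π = x_{Mesa}(61 − 3x_{Mesa} − 2x_{Kora}) − 6x_{Mesa}.
∂π/∂x_{Mesa} = 55 − 6x_{Mesa} − 2x_{Kora} = 0 ⇒ x_{Mesa} = 55/6 − (1/3)x_{Kora}.
Similarly x_{Kora} = 59/6 − (1/3)x_{Mesa}.
Plugging x_{Kora} into Mesa's best response: x_{Mesa} = 55/6 − (1/3)(59/6 − (1/3)x_{Mesa}) ⇒ (8/9)x_{Mesa} = 53/9, so x_{Mesa} = 6.625.
Then x_{Kora} = 59/6 − (1/3)·6.625 = 7.625.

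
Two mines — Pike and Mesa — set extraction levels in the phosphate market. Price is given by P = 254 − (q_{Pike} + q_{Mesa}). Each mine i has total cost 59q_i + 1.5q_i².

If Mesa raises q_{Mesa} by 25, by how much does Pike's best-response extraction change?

-5

Mine Pike's profit: π = q_{Pike}(254 − (q_{Pike} + q_{Mesa})) − 59q_{Pike} − 1.5q_{Pike}².
∂π/∂q_{Pike} = 195 − 5q_{Pike} − q_{Mesa} = 0, so q_{Pike} = 39 − 0.2q_{Mesa}.
The reaction-function slope is −0.2, so a 25-unit rise in q_{Mesa} moves q_{Pike} by −0.2 × 25 = −5. Pike's best response falls — the actions are strategic substitutes.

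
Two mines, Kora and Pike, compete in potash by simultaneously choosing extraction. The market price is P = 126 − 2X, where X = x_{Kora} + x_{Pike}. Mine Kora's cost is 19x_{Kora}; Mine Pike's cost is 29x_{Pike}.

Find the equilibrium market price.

Mine Kora's profit: π = x_{Kora}(126 − 2(x_{Kora} + x_{Pike})) − 19x_{Kora}.
∂π/∂x_{Kora} = 107 − 4x_{Kora} − 2x_{Pike} = 0, so x_{Kora} = 26.75 − 0.5x_{Pike}.
By the same steps for Pike: x_{Pike} = 24.25 − 0.5x_{Kora}.
Substituting the second reaction function into the first: x_{Kora} = 26.75 − 0.5(24.25 − 0.5x_{Kora}), which gives 0.75x_{Kora} = 14.625 ⇒ x_{Kora} = 19.5.
Then x_{Pike} = 24.25 − 0.5·19.5 = 14.5.
Equilibrium price: P = 126 − 2·34 = 58.

58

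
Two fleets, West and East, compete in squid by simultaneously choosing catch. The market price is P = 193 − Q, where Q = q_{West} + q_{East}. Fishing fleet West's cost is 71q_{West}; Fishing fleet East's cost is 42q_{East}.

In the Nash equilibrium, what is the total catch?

91

Fishing fleet West's profit: π = q_{West}(193 − (q_{West} + q_{East})) − 71q_{West}.
∂π/∂q_{West} = 122 − 2q_{West} − q_{East} = 0, so q_{West} = 61 − 0.5q_{East}.
By the same steps for East: q_{East} = 75.5 − 0.5q_{West}.
Plugging q_{East} into West's best response: q_{West} = 61 − 0.5(75.5 − 0.5q_{West}) ⇒ 0.75q_{West} = 23.25, so q_{West} = 31.
Then q_{East} = 75.5 − 0.5·31 = 60.
Total catch: 31 + 60 = 91.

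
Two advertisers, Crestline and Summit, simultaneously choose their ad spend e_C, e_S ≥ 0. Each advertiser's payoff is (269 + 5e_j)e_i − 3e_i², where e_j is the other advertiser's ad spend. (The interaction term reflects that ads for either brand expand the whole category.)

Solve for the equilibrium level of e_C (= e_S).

269

Crestline's payoff is (269 + 5e_S)e_C − 3e_C².
∂π/∂e_C = 269 + 5e_S − 6e_C = 0, so e_C = 269/6 + (5/6)e_S.
Setting e_C = e_S in the reaction function: e_C = 269/6 + (5/6)e_C, so e_C = (269/6) / (1/6) = 269.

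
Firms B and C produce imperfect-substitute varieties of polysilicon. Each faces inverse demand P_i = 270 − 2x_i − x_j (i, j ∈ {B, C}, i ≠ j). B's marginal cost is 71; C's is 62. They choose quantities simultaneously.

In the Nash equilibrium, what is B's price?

Firm B's profit: π = x_B(270 − 2x_B − x_C) − 71x_B.
∂π/∂x_B = 199 − 4x_B − x_C = 0 ⇒ x_B = 49.75 − 0.25x_C.
Similarly x_C = 52 − 0.25x_B.
Solving the two reaction functions simultaneously: (1 − (−0.25)(−0.25))x_B = 49.75 − 0.25·52, so 0.9375x_B = 36.75 and x_B = 39.2.
Then x_C = 52 − 0.25·39.2 = 42.2.
P_B = 270 − 2·39.2 − 42.2 = 149.4.

149.4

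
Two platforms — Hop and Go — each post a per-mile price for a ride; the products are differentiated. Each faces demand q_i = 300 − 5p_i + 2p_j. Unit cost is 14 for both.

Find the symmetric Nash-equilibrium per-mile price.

46.25

Hop's profit: π = (p_{Hop} − 14)(300 − 5p_{Hop} + 2p_{Go}).
∂π/∂p_{Hop} = 370 − 10p_{Hop} + 2p_{Go} = 0 ⇒ p_{Hop} = 37 + 0.2p_{Go}.
The game is symmetric, so in equilibrium p_{Go} = p_{Hop}: the reaction function gives 0.8p_{Hop} = 37, hence p_{Hop} = 46.25.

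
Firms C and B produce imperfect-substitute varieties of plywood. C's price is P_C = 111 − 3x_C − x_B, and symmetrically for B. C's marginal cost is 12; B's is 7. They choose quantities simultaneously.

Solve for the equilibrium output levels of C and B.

Firm C's profit: π = x_C(111 − 3x_C − x_B) − 12x_C.
∂π/∂x_C = 99 − 6x_C − x_B = 0 ⇒ x_C = 16.5 − (1/6)x_B.
Similarly x_B = 52/3 − (1/6)x_C.
Plugging x_B into C's best response: x_C = 16.5 − (1/6)(52/3 − (1/6)x_C) ⇒ (35/36)x_C = 245/18, so x_C = 14.
Then x_B = 52/3 − (1/6)·14 = 15.

14, 15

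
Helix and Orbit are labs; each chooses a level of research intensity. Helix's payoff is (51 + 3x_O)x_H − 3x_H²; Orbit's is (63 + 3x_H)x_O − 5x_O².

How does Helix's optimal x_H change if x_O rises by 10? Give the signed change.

5

Expanding Helix's payoff: 51x_H + 3x_Ox_H − 3x_H².
∂π/∂x_H = 51 + 3x_O − 6x_H = 0, so x_H = 8.5 + 0.5x_O.
The reaction-function slope is 0.5, so a 10-unit rise in x_O moves x_H by 0.5 × 10 = 5. Helix's best response rises — the actions are strategic complements.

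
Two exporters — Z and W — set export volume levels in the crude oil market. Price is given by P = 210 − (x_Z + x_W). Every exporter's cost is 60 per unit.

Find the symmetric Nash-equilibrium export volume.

50

Exporter Z's profit: π = x_Z(210 − (x_Z + x_W)) − 60x_Z.
∂π/∂x_Z = 150 − 2x_Z − x_W = 0, so x_Z = 75 − 0.5x_W.
The game is symmetric, so in equilibrium x_W = x_Z: the reaction function gives 1.5x_Z = 75, hence x_Z = 50.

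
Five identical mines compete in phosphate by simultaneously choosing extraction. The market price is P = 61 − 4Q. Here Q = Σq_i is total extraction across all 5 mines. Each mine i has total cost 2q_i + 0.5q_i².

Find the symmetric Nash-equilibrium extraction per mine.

2.36

A representative mine's profit is π_i = q_i(61 − 4Q) − 2q_i − 0.5q_i², with Q = q_i + Σ_{j≠i} q_j.
First-order condition: 59 − 9q_i − 4Σ_{j≠i} q_j = 0.
In a symmetric equilibrium every mine chooses the same q, so Σ_{j≠i} q_j = 4q. The condition becomes 59 − 25q = 0, giving q = 59/25 = 2.36.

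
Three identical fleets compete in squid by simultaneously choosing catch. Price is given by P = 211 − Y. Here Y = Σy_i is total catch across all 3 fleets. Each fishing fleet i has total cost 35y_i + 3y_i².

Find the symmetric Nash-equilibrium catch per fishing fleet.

A representative fishing fleet's profit is π_i = y_i(211 − Y) − 35y_i − 3y_i², with Y = y_i + Σ_{j≠i} y_j.
First-order condition: 176 − 8y_i − Σ_{j≠i} y_j = 0.
With identical fishing fleets, set every y_j = y: then 176 − 8y − 2y = 0, i.e. y = 176/10 = 17.6.

17.6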